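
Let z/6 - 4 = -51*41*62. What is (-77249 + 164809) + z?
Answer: -690268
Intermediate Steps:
z = -777828 (z = 24 + 6*(-51*41*62) = 24 + 6*(-2091*62) = 24 + 6*(-129642) = 24 - 777852 = -777828)
(-77249 + 164809) + z = (-77249 + 164809) - 777828 = 87560 - 777828 = -690268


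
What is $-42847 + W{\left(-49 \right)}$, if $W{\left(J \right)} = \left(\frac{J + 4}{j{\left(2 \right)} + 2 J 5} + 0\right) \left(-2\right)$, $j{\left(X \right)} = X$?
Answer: $- \frac{10454713}{244} \approx -42847.0$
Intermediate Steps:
$W{\left(J \right)} = - \frac{2 \left(4 + J\right)}{2 + 10 J}$ ($W{\left(J \right)} = \left(\frac{J + 4}{2 + 2 J 5} + 0\right) \left(-2\right) = \left(\frac{4 + J}{2 + 10 J} + 0\right) \left(-2\right) = \frac{4 + J}{2 + 10 J} \left(-2\right) = - \frac{2 \left(4 + J\right)}{2 + 10 J}$)
$-42847 + W{\left(-49 \right)} = -42847 + \frac{-4 - -49}{1 + 5 \left(-49\right)} = -42847 + \frac{-4 + 49}{1 - 245} = -42847 + \frac{1}{-244} \cdot 45 = -42847 - \frac{45}{244} = - \frac{10454713}{244}$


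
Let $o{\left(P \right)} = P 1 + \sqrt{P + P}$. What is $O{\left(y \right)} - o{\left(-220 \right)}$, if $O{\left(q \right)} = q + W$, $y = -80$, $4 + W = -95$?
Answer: $41 - 2 i \sqrt{110} \approx 41.0 - 20.976 i$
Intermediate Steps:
$W = -99$ ($W = -4 - 95 = -99$)
$O{\left(q \right)} = -99 + q$ ($O{\left(q \right)} = q - 99 = -99 + q$)
$o{\left(P \right)} = P + \sqrt{2} \sqrt{P}$ ($o{\left(P \right)} = P + \sqrt{2 P} = P + \sqrt{2} \sqrt{P}$)
$O{\left(y \right)} - o{\left(-220 \right)} = \left(-99 - 80\right) - \left(-220 + \sqrt{2} \sqrt{-220}\right) = -179 - \left(-220 + \sqrt{2} \cdot 2 i \sqrt{55}\right) = -179 - \left(-220 + 2 i \sqrt{110}\right) = -179 + \left(220 - 2 i \sqrt{110}\right) = 41 - 2 i \sqrt{110}$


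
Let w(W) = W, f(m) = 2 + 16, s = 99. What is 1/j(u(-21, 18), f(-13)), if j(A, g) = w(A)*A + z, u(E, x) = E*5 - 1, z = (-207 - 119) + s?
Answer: 1/11009 ≈ 9.0835e-5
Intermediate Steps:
f(m) = 18
z = -227 (z = (-207 - 119) + 99 = -326 + 99 = -227)
u(E, x) = -1 + 5*E (u(E, x) = 5*E - 1 = -1 + 5*E)
j(A, g) = -227 + A² (j(A, g) = A*A - 227 = A² - 227 = -227 + A²)
1/j(u(-21, 18), f(-13)) = 1/(-227 + (-1 + 5*(-21))²) = 1/(-227 + (-1 - 105)²) = 1/(-227 + (-106)²) = 1/(-227 + 11236) = 1/11009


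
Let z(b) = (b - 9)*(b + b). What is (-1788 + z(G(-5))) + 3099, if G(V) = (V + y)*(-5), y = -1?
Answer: 2571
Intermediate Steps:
G(V) = 5 - 5*V (G(V) = (V - 1)*(-5) = (-1 + V)*(-5) = 5 - 5*V)
z(b) = 2*b*(-9 + b) (z(b) = (-9 + b)*(2*b) = 2*b*(-9 + b))
(-1788 + z(G(-5))) + 3099 = (-1788 + 2*(5 - 5*(-5))*(-9 + (5 - 5*(-5)))) + 3099 = (-1788 + 2*(5 + 25)*(-9 + (5 + 25))) + 3099 = (-1788 + 2*30*(-9 + 30)) + 3099 = (-1788 + 2*30*21) + 3099 = (-1788 + 1260) + 3099 = -528 + 3099 = 2571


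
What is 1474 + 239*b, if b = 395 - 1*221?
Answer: 43060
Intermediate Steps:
b = 174 (b = 395 - 221 = 174)
1474 + 239*b = 1474 + 239*174 = 1474 + 41586 = 43060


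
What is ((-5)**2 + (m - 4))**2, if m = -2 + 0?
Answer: 361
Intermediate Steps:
m = -2
((-5)**2 + (m - 4))**2 = ((-5)**2 + (-2 - 4))**2 = (25 - 6)**2 = 19**2 = 361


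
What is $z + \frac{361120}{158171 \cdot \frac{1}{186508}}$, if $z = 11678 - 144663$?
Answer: $\frac{46317398525}{158171} \approx 2.9283 \cdot 10^{5}$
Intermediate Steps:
$z = -132985$ ($z = 11678 - 144663 = -132985$)
$z + \frac{361120}{158171 \cdot \frac{1}{186508}} = -132985 + \frac{361120}{158171 \cdot \frac{1}{186508}} = -132985 + \frac{361120}{\frac{158171}{186508}} = -132985 + 361120 \cdot \frac{186508}{158171} = -132985 + \frac{67351768960}{158171} = \frac{46317398525}{158171}$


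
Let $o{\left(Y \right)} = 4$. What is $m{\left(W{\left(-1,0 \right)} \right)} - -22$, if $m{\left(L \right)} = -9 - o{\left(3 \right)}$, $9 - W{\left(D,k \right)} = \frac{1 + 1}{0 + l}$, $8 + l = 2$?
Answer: $9$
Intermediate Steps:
$l = -6$ ($l = -8 + 2 = -6$)
$W{\left(D,k \right)} = \frac{28}{3}$ ($W{\left(D,k \right)} = 9 - \frac{1 + 1}{0 - 6} = 9 - \frac{2}{-6} = 9 - 2 \left(- \frac{1}{6}\right) = 9 - - \frac{1}{3} = 9 + \frac{1}{3} = \frac{28}{3}$)
$m{\left(L \right)} = -13$ ($m{\left(L \right)} = -9 - 4 = -13$)
$m{\left(W{\left(-1,0 \right)} \right)} - -22 = -13 - -22 = -13 + 22 = 9$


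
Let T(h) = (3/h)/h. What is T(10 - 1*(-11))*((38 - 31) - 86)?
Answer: -79/147 ≈ -0.53741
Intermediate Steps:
T(h) = 3/h²
T(10 - 1*(-11))*((38 - 31) - 86) = (3/(10 - 1*(-11))²)*((38 - 31) - 86) = (3/(10 + 11)²)*(7 - 86) = (3/21²)*(-79) = (3*(1/441))*(-79) = (1/147)*(-79) = -79/147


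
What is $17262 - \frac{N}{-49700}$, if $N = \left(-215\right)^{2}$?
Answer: $\frac{34318705}{1988} \approx 17263.0$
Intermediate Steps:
$N = 46225$
$17262 - \frac{N}{-49700} = 17262 - \frac{46225}{-49700} = 17262 - 46225 \left(- \frac{1}{49700}\right) = 17262 - - \frac{1849}{1988} = 17262 + \frac{1849}{1988} = \frac{34318705}{1988}$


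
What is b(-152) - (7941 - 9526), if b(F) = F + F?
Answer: 1281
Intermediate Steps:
b(F) = 2*F
b(-152) - (7941 - 9526) = 2*(-152) - (7941 - 9526) = -304 - 1*(-1585) = -304 + 1585 = 1281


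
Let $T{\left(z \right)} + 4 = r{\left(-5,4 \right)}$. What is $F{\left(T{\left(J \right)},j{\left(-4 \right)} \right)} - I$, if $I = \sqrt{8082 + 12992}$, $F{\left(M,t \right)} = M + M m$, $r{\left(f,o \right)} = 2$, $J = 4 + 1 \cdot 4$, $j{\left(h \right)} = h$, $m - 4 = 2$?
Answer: $-14 - \sqrt{21074} \approx -159.17$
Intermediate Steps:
$m = 6$ ($m = 4 + 2 = 6$)
$J = 8$ ($J = 4 + 4 = 8$)
$T{\left(z \right)} = -2$ ($T{\left(z \right)} = -4 + 2 = -2$)
$F{\left(M,t \right)} = 7 M$ ($F{\left(M,t \right)} = M + M 6 = M + 6 M = 7 M$)
$I = \sqrt{21074} \approx 145.17$
$F{\left(T{\left(J \right)},j{\left(-4 \right)} \right)} - I = 7 \left(-2\right) - \sqrt{21074} = -14 - \sqrt{21074}$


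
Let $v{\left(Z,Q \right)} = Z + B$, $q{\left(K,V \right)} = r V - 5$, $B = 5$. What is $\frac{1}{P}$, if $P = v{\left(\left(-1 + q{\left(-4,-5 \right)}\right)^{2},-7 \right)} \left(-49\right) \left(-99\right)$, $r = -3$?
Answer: $\frac{1}{417186} \approx 2.397 \cdot 10^{-6}$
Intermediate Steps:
$q{\left(K,V \right)} = -5 - 3 V$ ($q{\left(K,V \right)} = - 3 V - 5 = -5 - 3 V$)
$v{\left(Z,Q \right)} = 5 + Z$ ($v{\left(Z,Q \right)} = Z + 5 = 5 + Z$)
$P = 417186$ ($P = \left(5 + \left(-1 - -10\right)^{2}\right) \left(-49\right) \left(-99\right) = \left(5 + \left(-1 + \left(-5 + 15\right)\right)^{2}\right) \left(-49\right) \left(-99\right) = \left(5 + \left(-1 + 10\right)^{2}\right) \left(-49\right) \left(-99\right) = \left(5 + 9^{2}\right) \left(-49\right) \left(-99\right) = \left(5 + 81\right) \left(-49\right) \left(-99\right) = 86 \left(-49\right) \left(-99\right) = \left(-4214\right) \left(-99\right) = 417186$)
$\frac{1}{P} = \frac{1}{417186}$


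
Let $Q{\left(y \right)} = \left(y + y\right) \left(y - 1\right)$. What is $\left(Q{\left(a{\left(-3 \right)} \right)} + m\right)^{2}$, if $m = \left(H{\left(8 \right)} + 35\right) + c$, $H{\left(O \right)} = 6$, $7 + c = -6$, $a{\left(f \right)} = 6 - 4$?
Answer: $1024$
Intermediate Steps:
$a{\left(f \right)} = 2$ ($a{\left(f \right)} = 6 - 4 = 2$)
$c = -13$ ($c = -7 - 6 = -13$)
$Q{\left(y \right)} = 2 y \left(-1 + y\right)$
$m = 28$ ($m = \left(6 + 35\right) - 13 = 41 - 13 = 28$)
$\left(Q{\left(a{\left(-3 \right)} \right)} + m\right)^{2} = \left(2 \cdot 2 \left(-1 + 2\right) + 28\right)^{2} = \left(2 \cdot 2 \cdot 1 + 28\right)^{2} = \left(4 + 28\right)^{2} = 32^{2} = 1024$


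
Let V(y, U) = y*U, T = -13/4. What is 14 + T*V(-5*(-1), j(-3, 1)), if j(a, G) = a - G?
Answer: 79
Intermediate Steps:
T = -13/4 (T = -13*¼ = -13/4 ≈ -3.2500)
V(y, U) = U*y
14 + T*V(-5*(-1), j(-3, 1)) = 14 - 13*(-3 - 1*1)*(-5*(-1))/4 = 14 - 13*(-3 - 1)*5/4 = 14 - (-13)*5 = 14 - 13/4*(-20) = 14 + 65 = 79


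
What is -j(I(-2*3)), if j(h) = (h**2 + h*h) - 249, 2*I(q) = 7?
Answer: 449/2 ≈ 224.50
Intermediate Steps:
I(q) = 7/2 (I(q) = (1/2)*7 = 7/2)
j(h) = -249 + 2*h**2 (j(h) = (h**2 + h**2) - 249 = 2*h**2 - 249 = -249 + 2*h**2)
-j(I(-2*3)) = -(-249 + 2*(7/2)**2) = -(-249 + 2*(49/4)) = -(-249 + 49/2) = -1*(-449/2) = 449/2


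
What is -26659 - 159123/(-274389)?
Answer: -2438259076/91463 ≈ -26658.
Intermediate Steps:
-26659 - 159123/(-274389) = -26659 - 159123*(-1)/274389 = -26659 - 1*(-53041/91463) = -26659 + 53041/91463 = -2438259076/91463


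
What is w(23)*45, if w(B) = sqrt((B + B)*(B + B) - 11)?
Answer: 45*sqrt(2105) ≈ 2064.6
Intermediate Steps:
w(B) = sqrt(-11 + 4*B**2) (w(B) = sqrt((2*B)*(2*B) - 11) = sqrt(4*B**2 - 11) = sqrt(-11 + 4*B**2))
w(23)*45 = sqrt(-11 + 4*23**2)*45 = sqrt(-11 + 4*529)*45 = sqrt(-11 + 2116)*45 = sqrt(2105)*45 = 45*sqrt(2105)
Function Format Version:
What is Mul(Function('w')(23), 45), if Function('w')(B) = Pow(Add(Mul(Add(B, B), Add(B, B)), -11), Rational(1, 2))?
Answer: Mul(45, Pow(2105, Rational(1, 2))) ≈ 2064.6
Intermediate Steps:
Function('w')(B) = Pow(Add(-11, Mul(4, Pow(B, 2))), Rational(1, 2)) (Function('w')(B) = Pow(Add(Mul(Mul(2, B), Mul(2, B)), -11), Rational(1, 2)) = Pow(Add(Mul(4, Pow(B, 2)), -11), Rational(1, 2)) = Pow(Add(-11, Mul(4, Pow(B, 2))), Rational(1, 2)))
Mul(Function('w')(23), 45) = Mul(Pow(Add(-11, Mul(4, Pow(23, 2))), Rational(1, 2)), 45) = Mul(Pow(Add(-11, Mul(4, 529)), Rational(1, 2)), 45) = Mul(Pow(Add(-11, 2116), Rational(1, 2)), 45) = Mul(Pow(2105, Rational(1, 2)), 45) = Mul(45, Pow(2105, Rational(1, 2)))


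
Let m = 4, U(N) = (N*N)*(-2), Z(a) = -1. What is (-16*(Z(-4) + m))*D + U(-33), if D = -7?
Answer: -1842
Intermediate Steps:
U(N) = -2*N² (U(N) = N²*(-2) = -2*N²)
(-16*(Z(-4) + m))*D + U(-33) = -16*(-1 + 4)*(-7) - 2*(-33)² = -16*3*(-7) - 2*1089 = -48*(-7) - 2178 = 336 - 2178 = -1842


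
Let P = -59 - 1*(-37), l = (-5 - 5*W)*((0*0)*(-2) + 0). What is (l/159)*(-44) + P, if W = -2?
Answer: -22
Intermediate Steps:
l = 0 (l = (-5 - 5*(-2))*((0*0)*(-2) + 0) = (-5 + 10)*(0*(-2) + 0) = 5*(0 + 0) = 5*0 = 0)
P = -22 (P = -59 + 37 = -22)
(l/159)*(-44) + P = (0/159)*(-44) - 22 = (0*(1/159))*(-44) - 22 = 0*(-44) - 22 = 0 - 22 = -22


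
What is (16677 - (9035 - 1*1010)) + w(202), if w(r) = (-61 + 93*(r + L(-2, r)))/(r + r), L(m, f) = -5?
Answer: 878417/101 ≈ 8697.2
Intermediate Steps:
w(r) = (-526 + 93*r)/(2*r) (w(r) = (-61 + 93*(r - 5))/(r + r) = (-61 + 93*(-5 + r))/((2*r)) = (-61 + (-465 + 93*r))*(1/(2*r)) = (-526 + 93*r)*(1/(2*r)) = (-526 + 93*r)/(2*r))
(16677 - (9035 - 1*1010)) + w(202) = (16677 - (9035 - 1*1010)) + (93/2 - 263/202) = (16677 - (9035 - 1010)) + (93/2 - 263*1/202) = (16677 - 1*8025) + (93/2 - 263/202) = (16677 - 8025) + 4565/101 = 8652 + 4565/101 = 878417/101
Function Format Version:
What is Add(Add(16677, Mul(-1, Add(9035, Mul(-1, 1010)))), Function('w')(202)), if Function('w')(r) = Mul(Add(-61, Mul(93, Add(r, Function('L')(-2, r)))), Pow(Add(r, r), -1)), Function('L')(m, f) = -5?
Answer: Rational(878417, 101) ≈ 8697.2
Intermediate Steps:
Function('w')(r) = Mul(Rational(1, 2), Pow(r, -1), Add(-526, Mul(93, r))) (Function('w')(r) = Mul(Add(-61, Mul(93, Add(r, -5))), Pow(Add(r, r), -1)) = Mul(Add(-61, Mul(93, Add(-5, r))), Pow(Mul(2, r), -1)) = Mul(Add(-61, Add(-465, Mul(93, r))), Mul(Rational(1, 2), Pow(r, -1))) = Mul(Add(-526, Mul(93, r)), Mul(Rational(1, 2), Pow(r, -1))) = Mul(Rational(1, 2), Pow(r, -1), Add(-526, Mul(93, r))))
Add(Add(16677, Mul(-1, Add(9035, Mul(-1, 1010)))), Function('w')(202)) = Add(Add(16677, Mul(-1, Add(9035, Mul(-1, 1010)))), Add(Rational(93, 2), Mul(-263, Pow(202, -1)))) = Add(Add(16677, Mul(-1, Add(9035, -1010))), Add(Rational(93, 2), Mul(-263, Rational(1, 202)))) = Add(Add(16677, Mul(-1, 8025)), Add(Rational(93, 2), Rational(-263, 202))) = Add(Add(16677, -8025), Rational(4565, 101)) = Add(8652, Rational(4565, 101)) = Rational(878417, 101)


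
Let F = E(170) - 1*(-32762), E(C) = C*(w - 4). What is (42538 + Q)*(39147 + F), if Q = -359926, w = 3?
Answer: -22769097732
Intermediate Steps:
E(C) = -C (E(C) = C*(3 - 4) = C*(-1) = -C)
F = 32592 (F = -1*170 - 1*(-32762) = -170 + 32762 = 32592)
(42538 + Q)*(39147 + F) = (42538 - 359926)*(39147 + 32592) = -317388*71739 = -22769097732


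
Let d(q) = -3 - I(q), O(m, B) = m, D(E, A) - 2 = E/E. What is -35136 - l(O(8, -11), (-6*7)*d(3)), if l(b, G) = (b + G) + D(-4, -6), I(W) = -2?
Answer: -35189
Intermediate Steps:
D(E, A) = 3 (D(E, A) = 2 + E/E = 2 + 1 = 3)
d(q) = -1 (d(q) = -3 - 1*(-2) = -3 + 2 = -1)
l(b, G) = 3 + G + b (l(b, G) = (b + G) + 3 = (G + b) + 3 = 3 + G + b)
-35136 - l(O(8, -11), (-6*7)*d(3)) = -35136 - (3 - 6*7*(-1) + 8) = -35136 - (3 - 42*(-1) + 8) = -35136 - (3 + 42 + 8) = -35136 - 1*53 = -35136 - 53 = -35189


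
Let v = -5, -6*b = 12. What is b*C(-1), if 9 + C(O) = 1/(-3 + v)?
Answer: 73/4 ≈ 18.250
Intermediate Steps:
b = -2 (b = -1/6*12 = -2)
C(O) = -73/8 (C(O) = -9 + 1/(-3 - 5) = -9 + 1/(-8) = -9 - 1/8 = -73/8)
b*C(-1) = -2*(-73/8) = 73/4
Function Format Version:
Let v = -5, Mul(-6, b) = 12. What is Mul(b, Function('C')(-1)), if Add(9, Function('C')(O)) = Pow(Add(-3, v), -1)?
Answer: Rational(73, 4) ≈ 18.250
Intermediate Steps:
b = -2 (b = Mul(Rational(-1, 6), 12) = -2)
Function('C')(O) = Rational(-73, 8) (Function('C')(O) = Add(-9, Pow(Add(-3, -5), -1)) = Add(-9, Pow(-8, -1)) = Add(-9, Rational(-1, 8)) = Rational(-73, 8))
Mul(b, Function('C')(-1)) = Mul(-2, Rational(-73, 8)) = Rational(73, 4)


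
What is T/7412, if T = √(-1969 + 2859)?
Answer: √890/7412 ≈ 0.0040249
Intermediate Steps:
T = √890 ≈ 29.833
T/7412 = √890/7412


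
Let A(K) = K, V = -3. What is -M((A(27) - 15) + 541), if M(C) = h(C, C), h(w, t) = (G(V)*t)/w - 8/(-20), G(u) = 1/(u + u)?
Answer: -7/30 ≈ -0.23333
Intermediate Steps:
G(u) = 1/(2*u)
h(w, t) = ⅖ - t/(6*w) (h(w, t) = (((½)/(-3))*t)/w - 8/(-20) = (((½)*(-⅓))*t)/w - 8*(-1/20) = (-t/6)/w + ⅖ = -t/(6*w) + ⅖ = ⅖ - t/(6*w))
M(C) = 7/30 (M(C) = ⅖ - C/(6*C) = ⅖ - ⅙ = 7/30)
-M((A(27) - 15) + 541) = -1*7/30 = -7/30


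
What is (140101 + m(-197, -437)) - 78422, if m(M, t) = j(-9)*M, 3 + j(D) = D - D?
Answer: 62270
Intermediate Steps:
j(D) = -3 (j(D) = -3 + (D - D) = -3 + 0 = -3)
m(M, t) = -3*M
(140101 + m(-197, -437)) - 78422 = (140101 - 3*(-197)) - 78422 = (140101 + 591) - 78422 = 140692 - 78422 = 62270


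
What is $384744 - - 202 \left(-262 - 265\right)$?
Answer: $278290$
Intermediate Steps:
$384744 - - 202 \left(-262 - 265\right) = 384744 - \left(-202\right) \left(-527\right) = 384744 - 106454 = 278290$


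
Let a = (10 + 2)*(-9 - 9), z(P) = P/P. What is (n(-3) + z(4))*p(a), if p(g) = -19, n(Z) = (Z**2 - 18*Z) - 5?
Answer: -1121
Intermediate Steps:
z(P) = 1
n(Z) = -5 + Z**2 - 18*Z
a = -216 (a = 12*(-18) = -216)
(n(-3) + z(4))*p(a) = ((-5 + (-3)**2 - 18*(-3)) + 1)*(-19) = ((-5 + 9 + 54) + 1)*(-19) = (58 + 1)*(-19) = 59*(-19) = -1121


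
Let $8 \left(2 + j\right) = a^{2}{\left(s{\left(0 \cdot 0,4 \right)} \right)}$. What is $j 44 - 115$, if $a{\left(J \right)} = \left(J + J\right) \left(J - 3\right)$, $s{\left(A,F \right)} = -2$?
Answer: $1997$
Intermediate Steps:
$a{\left(J \right)} = 2 J \left(-3 + J\right)$
$j = 48$ ($j = -2 + \frac{\left(2 \left(-2\right) \left(-3 - 2\right)\right)^{2}}{8} = -2 + \frac{\left(2 \left(-2\right) \left(-5\right)\right)^{2}}{8} = -2 + \frac{20^{2}}{8} = -2 + \frac{1}{8} \cdot 400 = -2 + 50 = 48$)
$j 44 - 115 = 48 \cdot 44 - 115 = 2112 - 115 = 1997$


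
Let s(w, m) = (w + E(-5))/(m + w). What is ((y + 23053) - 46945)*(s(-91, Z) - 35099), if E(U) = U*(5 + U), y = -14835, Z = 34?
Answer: 25825125768/19 ≈ 1.3592e+9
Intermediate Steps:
s(w, m) = w/(m + w) (s(w, m) = (w - 5*(5 - 5))/(m + w) = (w - 5*0)/(m + w) = (w + 0)/(m + w) = w/(m + w))
((y + 23053) - 46945)*(s(-91, Z) - 35099) = ((-14835 + 23053) - 46945)*(-91/(34 - 91) - 35099) = (8218 - 46945)*(-91/(-57) - 35099) = -38727*(-91*(-1/57) - 35099) = -38727*(91/57 - 35099) = -38727*(-2000552/57) = 25825125768/19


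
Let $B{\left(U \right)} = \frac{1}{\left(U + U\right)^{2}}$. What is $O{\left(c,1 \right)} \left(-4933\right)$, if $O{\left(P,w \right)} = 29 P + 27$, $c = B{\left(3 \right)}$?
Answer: $- \frac{4937933}{36} \approx -1.3716 \cdot 10^{5}$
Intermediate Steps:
$B{\left(U \right)} = \frac{1}{4 U^{2}}$ ($B{\left(U \right)} = \frac{1}{\left(2 U\right)^{2}} = \frac{1}{4 U^{2}}$)
$c = \frac{1}{36}$ ($c = \frac{1}{4 \cdot 9} = \frac{1}{4} \cdot \frac{1}{9} = \frac{1}{36} \approx 0.027778$)
$O{\left(P,w \right)} = 27 + 29 P$
$O{\left(c,1 \right)} \left(-4933\right) = \left(27 + 29 \cdot \frac{1}{36}\right) \left(-4933\right) = \left(27 + \frac{29}{36}\right) \left(-4933\right) = \frac{1001}{36} \left(-4933\right) = - \frac{4937933}{36}$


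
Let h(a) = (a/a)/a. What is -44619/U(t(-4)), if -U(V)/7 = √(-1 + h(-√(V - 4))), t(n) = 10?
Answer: -44619*I*√6/(7*√(6 + √6)) ≈ -5371.3*I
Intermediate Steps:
h(a) = 1/a
U(V) = -7*√(-1 - 1/√(-4 + V)) (U(V) = -7*√(-1 + 1/(-√(V - 4))) = -7*√(-1 + 1/(-√(-4 + V))) = -7*√(-1 - 1/√(-4 + V)))
-44619/U(t(-4)) = -44619*(-1/(7*√(-1 - 1/√(-4 + 10)))) = -44619*(-1/(7*√(-1 - 1/√6))) = -44619*(-1/(7*√(-1 - √6/6))) = -(-44619)/(7*√(-1 - √6/6)) = 44619/(7*√(-1 - √6/6))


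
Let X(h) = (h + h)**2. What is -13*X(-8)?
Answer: -3328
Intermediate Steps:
X(h) = 4*h**2 (X(h) = (2*h)**2 = 4*h**2)
-13*X(-8) = -52*(-8)**2 = -52*64 = -13*256 = -3328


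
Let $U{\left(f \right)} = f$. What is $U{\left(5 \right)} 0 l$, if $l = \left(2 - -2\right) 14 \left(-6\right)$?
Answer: $0$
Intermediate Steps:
$l = -336$ ($l = \left(2 + 2\right) 14 \left(-6\right) = 4 \cdot 14 \left(-6\right) = 56 \left(-6\right) = -336$)
$U{\left(5 \right)} 0 l = 5 \cdot 0 \left(-336\right) = 0 \left(-336\right) = 0$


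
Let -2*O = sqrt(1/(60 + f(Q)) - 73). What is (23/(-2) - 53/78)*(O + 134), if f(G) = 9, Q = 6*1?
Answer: -63650/39 + 475*I*sqrt(86871)/2691 ≈ -1632.1 + 52.026*I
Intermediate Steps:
Q = 6
O = -I*sqrt(86871)/69 (O = -sqrt(1/(60 + 9) - 73)/2 = -sqrt(1/69 - 73)/2 = -I*sqrt(86871)/69 ≈ -4.2716*I)
(23/(-2) - 53/78)*(O + 134) = (23/(-2) - 53/78)*(-I*sqrt(86871)/69 + 134) = (23*(-1/2) - 53*1/78)*(134 - I*sqrt(86871)/69) = (-23/2 - 53/78)*(134 - I*sqrt(86871)/69) = -475*(134 - I*sqrt(86871)/69)/39 = -63650/39 + 475*I*sqrt(86871)/2691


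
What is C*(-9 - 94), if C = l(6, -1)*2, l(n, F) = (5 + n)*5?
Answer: -11330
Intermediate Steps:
l(n, F) = 25 + 5*n
C = 110 (C = (25 + 5*6)*2 = (25 + 30)*2 = 55*2 = 110)
C*(-9 - 94) = 110*(-9 - 94) = 110*(-103) = -11330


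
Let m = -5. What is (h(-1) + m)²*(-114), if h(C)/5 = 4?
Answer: -25650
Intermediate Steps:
h(C) = 20 (h(C) = 5*4 = 20)
(h(-1) + m)²*(-114) = (20 - 5)²*(-114) = 15²*(-114) = 225*(-114) = -25650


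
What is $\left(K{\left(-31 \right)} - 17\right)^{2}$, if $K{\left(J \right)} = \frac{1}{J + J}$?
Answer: $\frac{1113025}{3844} \approx 289.55$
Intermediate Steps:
$K{\left(J \right)} = \frac{1}{2 J}$
$\left(K{\left(-31 \right)} - 17\right)^{2} = \left(\frac{1}{2 \left(-31\right)} - 17\right)^{2} = \left(\frac{1}{2} \left(- \frac{1}{31}\right) + \left(-17 + 0\right)\right)^{2} = \left(- \frac{1}{62} - 17\right)^{2} = \left(- \frac{1055}{62}\right)^{2} = \frac{1113025}{3844}$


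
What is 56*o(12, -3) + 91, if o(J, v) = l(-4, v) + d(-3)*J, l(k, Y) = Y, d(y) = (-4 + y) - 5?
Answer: -8141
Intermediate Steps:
d(y) = -9 + y
o(J, v) = v - 12*J (o(J, v) = v + (-9 - 3)*J = v - 12*J)
56*o(12, -3) + 91 = 56*(-3 - 12*12) + 91 = 56*(-3 - 144) + 91 = 56*(-147) + 91 = -8232 + 91 = -8141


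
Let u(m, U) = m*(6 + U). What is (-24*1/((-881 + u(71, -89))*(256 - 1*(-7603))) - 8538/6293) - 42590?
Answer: -82005397723404/1925399987 ≈ -42591.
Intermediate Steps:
(-24*1/((-881 + u(71, -89))*(256 - 1*(-7603))) - 8538/6293) - 42590 = (-24*1/((-881 + 71*(6 - 89))*(256 - 1*(-7603))) - 8538/6293) - 42590 = (-24*1/((-881 + 71*(-83))*(256 + 7603)) - 8538*1/6293) - 42590 = (-24*1/(7859*(-881 - 5893)) - 8538/6293) - 42590 = (-24/((-6774*7859)) - 8538/6293) - 42590 = (-24/(-53236866) - 8538/6293) - 42590 = (-24*(-1/53236866) - 8538/6293) - 42590 = (4/8872811 - 8538/6293) - 42590 = -2612277074/1925399987 - 42590 = -82005397723404/1925399987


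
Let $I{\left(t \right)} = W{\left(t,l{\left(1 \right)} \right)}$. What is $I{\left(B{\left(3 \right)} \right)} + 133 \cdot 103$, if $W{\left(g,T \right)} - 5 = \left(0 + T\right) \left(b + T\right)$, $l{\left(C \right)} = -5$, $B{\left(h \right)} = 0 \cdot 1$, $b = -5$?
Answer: $13754$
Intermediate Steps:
$B{\left(h \right)} = 0$
$W{\left(g,T \right)} = 5 + T \left(-5 + T\right)$ ($W{\left(g,T \right)} = 5 + \left(0 + T\right) \left(-5 + T\right) = 5 + T \left(-5 + T\right)$)
$I{\left(t \right)} = 55$ ($I{\left(t \right)} = 5 + \left(-5\right)^{2} - -25 = 5 + 25 + 25 = 55$)
$I{\left(B{\left(3 \right)} \right)} + 133 \cdot 103 = 55 + 133 \cdot 103 = 55 + 13699 = 13754$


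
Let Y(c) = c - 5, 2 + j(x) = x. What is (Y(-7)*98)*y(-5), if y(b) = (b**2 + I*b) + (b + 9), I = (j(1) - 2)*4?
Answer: -104664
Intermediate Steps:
j(x) = -2 + x
I = -12 (I = ((-2 + 1) - 2)*4 = (-1 - 2)*4 = -3*4 = -12)
Y(c) = -5 + c
y(b) = 9 + b**2 - 11*b (y(b) = (b**2 - 12*b) + (b + 9) = (b**2 - 12*b) + (9 + b) = 9 + b**2 - 11*b)
(Y(-7)*98)*y(-5) = ((-5 - 7)*98)*(9 + (-5)**2 - 11*(-5)) = (-12*98)*(9 + 25 + 55) = -1176*89 = -104664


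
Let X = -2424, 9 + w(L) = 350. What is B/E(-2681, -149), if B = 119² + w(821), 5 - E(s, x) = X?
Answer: 14502/2429 ≈ 5.9704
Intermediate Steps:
w(L) = 341 (w(L) = -9 + 350 = 341)
E(s, x) = 2429 (E(s, x) = 5 - 1*(-2424) = 5 + 2424 = 2429)
B = 14502 (B = 119² + 341 = 14161 + 341 = 14502)
B/E(-2681, -149) = 14502/2429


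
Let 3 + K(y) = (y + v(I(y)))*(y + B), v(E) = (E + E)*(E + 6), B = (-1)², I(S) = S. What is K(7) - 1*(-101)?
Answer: 1610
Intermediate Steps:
B = 1
v(E) = 2*E*(6 + E) (v(E) = (2*E)*(6 + E) = 2*E*(6 + E))
K(y) = -3 + (1 + y)*(y + 2*y*(6 + y)) (K(y) = -3 + (y + 2*y*(6 + y))*(y + 1) = -3 + (y + 2*y*(6 + y))*(1 + y) = -3 + (1 + y)*(y + 2*y*(6 + y)))
K(7) - 1*(-101) = (-3 + 2*7³ + 13*7 + 15*7²) - 1*(-101) = (-3 + 2*343 + 91 + 15*49) + 101 = (-3 + 686 + 91 + 735) + 101 = 1509 + 101 = 1610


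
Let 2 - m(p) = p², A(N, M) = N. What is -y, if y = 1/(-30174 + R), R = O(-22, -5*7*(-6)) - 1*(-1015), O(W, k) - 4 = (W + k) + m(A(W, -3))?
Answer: 1/29449 ≈ 3.3957e-5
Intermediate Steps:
m(p) = 2 - p²
O(W, k) = 6 + W + k - W² (O(W, k) = 4 + ((W + k) + (2 - W²)) = 4 + (2 + W + k - W²) = 6 + W + k - W²)
R = 725 (R = (6 - 22 - 5*7*(-6) - 1*(-22)²) - 1*(-1015) = (6 - 22 - 35*(-6) - 1*484) + 1015 = (6 - 22 + 210 - 484) + 1015 = -290 + 1015 = 725)
y = -1/29449 (y = 1/(-30174 + 725) = 1/(-29449) = -1/29449 ≈ -3.3957e-5)
-y = -1*(-1/29449) = 1/29449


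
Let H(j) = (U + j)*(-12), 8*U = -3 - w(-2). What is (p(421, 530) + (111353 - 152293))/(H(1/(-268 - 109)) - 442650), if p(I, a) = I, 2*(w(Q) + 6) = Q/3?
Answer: 15275663/166880923 ≈ 0.091536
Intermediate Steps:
w(Q) = -6 + Q/6 (w(Q) = -6 + (Q/3)/2 = -6 + Q/6)
U = 5/12 (U = (-3 - (-6 + (1/6)*(-2)))/8 = (-3 - (-6 - 1/3))/8 = (-3 - 1*(-19/3))/8 = (-3 + 19/3)/8 = (1/8)*(10/3) = 5/12 ≈ 0.41667)
H(j) = -5 - 12*j (H(j) = (5/12 + j)*(-12) = -5 - 12*j)
(p(421, 530) + (111353 - 152293))/(H(1/(-268 - 109)) - 442650) = (421 + (111353 - 152293))/((-5 - 12/(-268 - 109)) - 442650) = (421 - 40940)/((-5 - 12/(-377)) - 442650) = -40519/((-5 - 12*(-1/377)) - 442650) = -40519/((-5 + 12/377) - 442650) = -40519/(-1873/377 - 442650) = -40519/(-166880923/377) = -40519*(-377/166880923) = 15275663/166880923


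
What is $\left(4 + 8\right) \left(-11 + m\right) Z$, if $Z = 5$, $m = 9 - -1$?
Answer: $-60$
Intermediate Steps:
$m = 10$ ($m = 9 + 1 = 10$)
$\left(4 + 8\right) \left(-11 + m\right) Z = \left(4 + 8\right) \left(-11 + 10\right) 5 = 12 \left(-1\right) 5 = \left(-12\right) 5 = -60$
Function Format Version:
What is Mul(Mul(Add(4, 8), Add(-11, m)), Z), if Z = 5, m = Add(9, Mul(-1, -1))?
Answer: -60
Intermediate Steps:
m = 10 (m = Add(9, 1) = 10)
Mul(Mul(Add(4, 8), Add(-11, m)), Z) = Mul(Mul(Add(4, 8), Add(-11, 10)), 5) = Mul(Mul(12, -1), 5) = Mul(-12, 5) = -60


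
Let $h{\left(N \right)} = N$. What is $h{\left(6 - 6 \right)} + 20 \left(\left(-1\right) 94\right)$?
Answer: $-1880$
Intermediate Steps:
$h{\left(6 - 6 \right)} + 20 \left(\left(-1\right) 94\right) = \left(6 - 6\right) + 20 \left(\left(-1\right) 94\right) = 0 + 20 \left(-94\right) = 0 - 1880 = -1880$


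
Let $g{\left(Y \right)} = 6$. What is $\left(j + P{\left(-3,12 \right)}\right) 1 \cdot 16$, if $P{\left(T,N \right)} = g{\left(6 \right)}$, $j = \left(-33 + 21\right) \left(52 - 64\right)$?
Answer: $2400$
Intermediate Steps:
$j = 144$ ($j = \left(-12\right) \left(-12\right) = 144$)
$P{\left(T,N \right)} = 6$
$\left(j + P{\left(-3,12 \right)}\right) 1 \cdot 16 = \left(144 + 6\right) 1 \cdot 16 = 150 \cdot 16 = 2400$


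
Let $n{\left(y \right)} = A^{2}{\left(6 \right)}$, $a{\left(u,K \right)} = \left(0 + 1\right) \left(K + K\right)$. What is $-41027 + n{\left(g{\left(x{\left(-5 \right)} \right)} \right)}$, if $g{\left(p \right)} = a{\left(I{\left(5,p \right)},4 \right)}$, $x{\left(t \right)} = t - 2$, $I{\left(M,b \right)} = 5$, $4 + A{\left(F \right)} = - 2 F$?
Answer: $-40771$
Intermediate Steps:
$A{\left(F \right)} = -4 - 2 F$
$x{\left(t \right)} = -2 + t$ ($x{\left(t \right)} = t - 2 = -2 + t$)
$a{\left(u,K \right)} = 2 K$ ($a{\left(u,K \right)} = 1 \cdot 2 K = 2 K$)
$g{\left(p \right)} = 8$ ($g{\left(p \right)} = 2 \cdot 4 = 8$)
$n{\left(y \right)} = 256$ ($n{\left(y \right)} = \left(-4 - 12\right)^{2} = \left(-16\right)^{2} = 256$)
$-41027 + n{\left(g{\left(x{\left(-5 \right)} \right)} \right)} = -41027 + 256 = -40771$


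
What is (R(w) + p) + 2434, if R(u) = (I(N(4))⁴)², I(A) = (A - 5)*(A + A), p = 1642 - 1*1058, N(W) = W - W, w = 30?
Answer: 3018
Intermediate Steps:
N(W) = 0
p = 584 (p = 1642 - 1058 = 584)
I(A) = 2*A*(-5 + A) (I(A) = (-5 + A)*(2*A) = 2*A*(-5 + A))
R(u) = 0 (R(u) = ((2*0*(-5 + 0))⁴)² = ((2*0*(-5))⁴)² = (0⁴)² = 0² = 0)
(R(w) + p) + 2434 = (0 + 584) + 2434 = 584 + 2434 = 3018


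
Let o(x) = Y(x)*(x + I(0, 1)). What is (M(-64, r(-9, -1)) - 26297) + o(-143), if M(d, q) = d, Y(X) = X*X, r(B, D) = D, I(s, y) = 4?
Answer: -2868772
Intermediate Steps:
Y(X) = X²
o(x) = x²*(4 + x) (o(x) = x²*(x + 4) = x²*(4 + x))
(M(-64, r(-9, -1)) - 26297) + o(-143) = (-64 - 26297) + (-143)²*(4 - 143) = -26361 + 20449*(-139) = -26361 - 2842411 = -2868772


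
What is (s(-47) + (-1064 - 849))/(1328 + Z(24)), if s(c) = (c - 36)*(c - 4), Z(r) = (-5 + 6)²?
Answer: 2320/1329 ≈ 1.7457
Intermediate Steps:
Z(r) = 1 (Z(r) = 1² = 1)
s(c) = (-36 + c)*(-4 + c)
(s(-47) + (-1064 - 849))/(1328 + Z(24)) = ((144 + (-47)² - 40*(-47)) + (-1064 - 849))/(1328 + 1) = ((144 + 2209 + 1880) - 1913)/1329 = (4233 - 1913)*(1/1329) = 2320*(1/1329) = 2320/1329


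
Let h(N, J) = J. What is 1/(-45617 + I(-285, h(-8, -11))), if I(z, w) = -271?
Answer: -1/45888 ≈ -2.1792e-5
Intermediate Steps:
1/(-45617 + I(-285, h(-8, -11))) = 1/(-45617 - 271) = 1/(-45888) = -1/45888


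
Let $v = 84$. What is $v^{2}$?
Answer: $7056$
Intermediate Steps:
$v^{2} = 84^{2} = 7056$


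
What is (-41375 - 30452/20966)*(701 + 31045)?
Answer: -1251800626986/953 ≈ -1.3135e+9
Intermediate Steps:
(-41375 - 30452/20966)*(701 + 31045) = (-41375 - 30452*1/20966)*31746 = (-41375 - 15226/10483)*31746 = -433749351/10483*31746 = -1251800626986/953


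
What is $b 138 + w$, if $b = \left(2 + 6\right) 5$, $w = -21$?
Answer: $5499$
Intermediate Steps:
$b = 40$ ($b = 8 \cdot 5 = 40$)
$b 138 + w = 40 \cdot 138 - 21 = 5520 - 21 = 5499$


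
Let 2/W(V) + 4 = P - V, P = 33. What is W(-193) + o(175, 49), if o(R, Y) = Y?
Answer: 5440/111 ≈ 49.009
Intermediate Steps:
W(V) = 2/(29 - V) (W(V) = 2/(-4 + (33 - V)) = 2/(29 - V))
W(-193) + o(175, 49) = -2/(-29 - 193) + 49 = -2/(-222) + 49 = -2*(-1/222) + 49 = 1/111 + 49 = 5440/111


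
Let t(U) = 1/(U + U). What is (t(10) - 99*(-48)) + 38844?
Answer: 871921/20 ≈ 43596.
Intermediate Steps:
t(U) = 1/(2*U)
(t(10) - 99*(-48)) + 38844 = ((½)/10 - 99*(-48)) + 38844 = ((½)*(⅒) + 4752) + 38844 = (1/20 + 4752) + 38844 = 95041/20 + 38844 = 871921/20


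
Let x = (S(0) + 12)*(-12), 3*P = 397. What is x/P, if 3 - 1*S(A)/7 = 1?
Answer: -936/397 ≈ -2.3577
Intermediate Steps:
P = 397/3 (P = (1/3)*397 = 397/3 ≈ 132.33)
S(A) = 14 (S(A) = 21 - 7*1 = 21 - 7 = 14)
x = -312 (x = (14 + 12)*(-12) = 26*(-12) = -312)
x/P = -312/397/3 = -312*3/397 = -936/397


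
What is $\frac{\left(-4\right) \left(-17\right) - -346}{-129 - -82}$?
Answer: $- \frac{414}{47} \approx -8.8085$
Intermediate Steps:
$\frac{\left(-4\right) \left(-17\right) - -346}{-129 - -82} = \frac{68 + 346}{-129 + \left(-33 + 115\right)} = \frac{414}{-129 + 82} = \frac{414}{-47} = 414 \left(- \frac{1}{47}\right) = - \frac{414}{47}$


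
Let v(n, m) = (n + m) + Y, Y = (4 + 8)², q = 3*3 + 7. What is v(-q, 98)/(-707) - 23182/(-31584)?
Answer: 94405/227856 ≈ 0.41432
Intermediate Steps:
q = 16 (q = 9 + 7 = 16)
Y = 144 (Y = 12² = 144)
v(n, m) = 144 + m + n (v(n, m) = (n + m) + 144 = (m + n) + 144 = 144 + m + n)
v(-q, 98)/(-707) - 23182/(-31584) = (144 + 98 - 1*16)/(-707) - 23182/(-31584) = (144 + 98 - 16)*(-1/707) - 23182*(-1/31584) = 226*(-1/707) + 11591/15792 = -226/707 + 11591/15792 = 94405/227856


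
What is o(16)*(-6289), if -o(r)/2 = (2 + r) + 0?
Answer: 226404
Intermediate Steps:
o(r) = -4 - 2*r (o(r) = -2*((2 + r) + 0) = -2*(2 + r) = -4 - 2*r)
o(16)*(-6289) = (-4 - 2*16)*(-6289) = (-4 - 32)*(-6289) = -36*(-6289) = 226404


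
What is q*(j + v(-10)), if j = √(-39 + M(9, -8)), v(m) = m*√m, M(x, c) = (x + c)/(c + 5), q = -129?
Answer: 43*I*(-√354 + 30*√10) ≈ 3270.3*I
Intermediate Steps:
M(x, c) = (c + x)/(5 + c)
v(m) = m^(3/2)
j = I*√354/3 (j = √(-39 + (-8 + 9)/(5 - 8)) = √(-39 + 1/(-3)) = √(-39 - ⅓*1) = √(-39 - ⅓) = √(-118/3) = I*√354/3 ≈ 6.2716*I)
q*(j + v(-10)) = -129*(I*√354/3 + (-10)^(3/2)) = -129*(I*√354/3 - 10*I*√10) = -129*(-10*I*√10 + I*√354/3) = -43*I*√354 + 1290*I*√10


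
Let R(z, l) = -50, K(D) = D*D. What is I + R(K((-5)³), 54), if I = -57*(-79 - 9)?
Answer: 4966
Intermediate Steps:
K(D) = D²
I = 5016 (I = -57*(-88) = 5016)
I + R(K((-5)³), 54) = 5016 - 50 = 4966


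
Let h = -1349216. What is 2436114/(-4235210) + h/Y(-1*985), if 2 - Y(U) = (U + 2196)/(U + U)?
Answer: -19475799907063/37743195 ≈ -5.1601e+5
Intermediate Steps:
Y(U) = 2 - (2196 + U)/(2*U) (Y(U) = 2 - (U + 2196)/(U + U) = 2 - (2196 + U)/(2*U))
2436114/(-4235210) + h/Y(-1*985) = 2436114/(-4235210) - 1349216/(3/2 - 1098/((-1*985))) = 2436114*(-1/4235210) - 1349216/(3/2 - 1098/(-985)) = -1218057/2117605 - 1349216/(3/2 - 1098*(-1/985)) = -1218057/2117605 - 1349216/(3/2 + 1098/985) = -1218057/2117605 - 1349216/5151/1970 = -1218057/2117605 - 1349216*1970/5151 = -1218057/2117605 - 2657955520/5151 = -19475799907063/37743195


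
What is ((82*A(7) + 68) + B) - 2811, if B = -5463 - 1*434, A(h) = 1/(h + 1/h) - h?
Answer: -230063/25 ≈ -9202.5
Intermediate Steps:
B = -5897 (B = -5463 - 434 = -5897)
((82*A(7) + 68) + B) - 2811 = ((82*(-1*7**3/(1 + 7**2)) + 68) - 5897) - 2811 = ((82*(-1*343/(1 + 49)) + 68) - 5897) - 2811 = ((82*(-1*343/50) + 68) - 5897) - 2811 = ((82*(-1*343*1/50) + 68) - 5897) - 2811 = ((82*(-343/50) + 68) - 5897) - 2811 = ((-14063/25 + 68) - 5897) - 2811 = (-12363/25 - 5897) - 2811 = -159788/25 - 2811 = -230063/25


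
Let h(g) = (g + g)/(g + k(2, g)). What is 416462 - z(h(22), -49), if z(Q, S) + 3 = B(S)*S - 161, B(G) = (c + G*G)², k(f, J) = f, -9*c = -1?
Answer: 22916359606/81 ≈ 2.8292e+8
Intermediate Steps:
c = ⅑ (c = -⅑*(-1) = ⅑ ≈ 0.11111)
h(g) = 2*g/(2 + g) (h(g) = (g + g)/(g + 2) = (2*g)/(2 + g) = 2*g/(2 + g))
B(G) = (⅑ + G²)² (B(G) = (⅑ + G*G)² = (⅑ + G²)²)
z(Q, S) = -164 + S*(1 + 9*S²)²/81 (z(Q, S) = -3 + (((1 + 9*S²)²/81)*S - 161) = -3 + (S*(1 + 9*S²)²/81 - 161) = -3 + (-161 + S*(1 + 9*S²)²/81) = -164 + S*(1 + 9*S²)²/81)
416462 - z(h(22), -49) = 416462 - (-164 + (1/81)*(-49)*(1 + 9*(-49)²)²) = 416462 - (-164 + (1/81)*(-49)*(1 + 9*2401)²) = 416462 - (-164 + (1/81)*(-49)*(1 + 21609)²) = 416462 - (-164 + (1/81)*(-49)*21610²) = 416462 - (-164 + (1/81)*(-49)*466992100) = 416462 - (-164 - 22882612900/81) = 416462 - 1*(-22882626184/81) = 416462 + 22882626184/81 = 22916359606/81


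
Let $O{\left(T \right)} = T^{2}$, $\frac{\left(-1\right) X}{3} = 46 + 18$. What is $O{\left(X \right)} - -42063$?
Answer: $78927$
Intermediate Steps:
$X = -192$ ($X = - 3 \left(46 + 18\right) = \left(-3\right) 64 = -192$)
$O{\left(X \right)} - -42063 = \left(-192\right)^{2} - -42063 = 36864 + 42063 = 78927$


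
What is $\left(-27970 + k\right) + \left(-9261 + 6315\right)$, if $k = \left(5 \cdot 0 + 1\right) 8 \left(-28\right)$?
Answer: $-31140$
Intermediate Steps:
$k = -224$ ($k = \left(0 + 1\right) 8 \left(-28\right) = 1 \cdot 8 \left(-28\right) = 8 \left(-28\right) = -224$)
$\left(-27970 + k\right) + \left(-9261 + 6315\right) = \left(-27970 - 224\right) + \left(-9261 + 6315\right) = -28194 - 2946 = -31140$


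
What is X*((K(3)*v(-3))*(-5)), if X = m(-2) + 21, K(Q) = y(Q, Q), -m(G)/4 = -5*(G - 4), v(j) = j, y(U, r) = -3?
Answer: 4455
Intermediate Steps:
m(G) = -80 + 20*G (m(G) = -(-20)*(G - 4) = -(-20)*(-4 + G) = -4*(20 - 5*G) = -80 + 20*G)
K(Q) = -3
X = -99 (X = (-80 + 20*(-2)) + 21 = (-80 - 40) + 21 = -120 + 21 = -99)
X*((K(3)*v(-3))*(-5)) = -99*(-3*(-3))*(-5) = -891*(-5) = -99*(-45) = 4455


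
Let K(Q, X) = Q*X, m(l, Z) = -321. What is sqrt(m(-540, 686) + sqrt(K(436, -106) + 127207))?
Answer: sqrt(-321 + 3*sqrt(8999)) ≈ 6.0341*I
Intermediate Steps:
sqrt(m(-540, 686) + sqrt(K(436, -106) + 127207)) = sqrt(-321 + sqrt(436*(-106) + 127207)) = sqrt(-321 + sqrt(-46216 + 127207)) = sqrt(-321 + sqrt(80991)) = sqrt(-321 + 3*sqrt(8999))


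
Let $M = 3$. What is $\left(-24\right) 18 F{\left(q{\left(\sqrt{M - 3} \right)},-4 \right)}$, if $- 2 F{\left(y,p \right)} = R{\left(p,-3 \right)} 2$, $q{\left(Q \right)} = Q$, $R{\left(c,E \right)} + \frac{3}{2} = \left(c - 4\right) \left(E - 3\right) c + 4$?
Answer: $-81864$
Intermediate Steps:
$R{\left(c,E \right)} = \frac{5}{2} + c \left(-4 + c\right) \left(-3 + E\right)$ ($R{\left(c,E \right)} = - \frac{3}{2} + \left(\left(c - 4\right) \left(E - 3\right) c + 4\right) = - \frac{3}{2} + \left(\left(-4 + c\right) \left(-3 + E\right) c + 4\right) = - \frac{3}{2} + \left(c \left(-4 + c\right) \left(-3 + E\right) + 4\right) = - \frac{3}{2} + \left(4 + c \left(-4 + c\right) \left(-3 + E\right)\right) = \frac{5}{2} + c \left(-4 + c\right) \left(-3 + E\right)$)
$F{\left(y,p \right)} = - \frac{5}{2} - 24 p + 6 p^{2}$ ($F{\left(y,p \right)} = - \frac{\left(\frac{5}{2} - 3 p^{2} + 12 p - 3 p^{2} - - 12 p\right) 2}{2} = - \frac{\left(\frac{5}{2} - 3 p^{2} + 12 p - 3 p^{2} + 12 p\right) 2}{2} = - \frac{\left(\frac{5}{2} - 6 p^{2} + 24 p\right) 2}{2} = - \frac{5 - 12 p^{2} + 48 p}{2} = - \frac{5}{2} - 24 p + 6 p^{2}$)
$\left(-24\right) 18 F{\left(q{\left(\sqrt{M - 3} \right)},-4 \right)} = \left(-24\right) 18 \left(- \frac{5}{2} - -96 + 6 \left(-4\right)^{2}\right) = - 432 \left(- \frac{5}{2} + 96 + 6 \cdot 16\right) = - 432 \left(- \frac{5}{2} + 96 + 96\right) = \left(-432\right) \frac{379}{2} = -81864$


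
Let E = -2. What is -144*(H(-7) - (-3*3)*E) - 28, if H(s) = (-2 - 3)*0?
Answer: 2564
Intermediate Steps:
H(s) = 0 (H(s) = -5*0 = 0)
-144*(H(-7) - (-3*3)*E) - 28 = -144*(0 - (-3*3)*(-2)) - 28 = -144*(0 - (-9)*(-2)) - 28 = -144*(0 - 1*18) - 28 = -144*(0 - 18) - 28 = -144*(-18) - 28 = 2592 - 28 = 2564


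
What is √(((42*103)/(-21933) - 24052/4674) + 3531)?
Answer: √12706502143140419/1898423 ≈ 59.377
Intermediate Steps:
√(((42*103)/(-21933) - 24052/4674) + 3531) = √((4326*(-1/21933) - 24052*1/4674) + 3531) = √((-1442/7311 - 12026/2337) + 3531) = √(-10143560/1898423 + 3531) = √(6693188053/1898423) = √12706502143140419/1898423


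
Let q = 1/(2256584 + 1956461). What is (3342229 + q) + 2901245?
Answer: 26304036918331/4213045 ≈ 6.2435e+6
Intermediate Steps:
q = 1/4213045 ≈ 2.3736e-7
(3342229 + q) + 2901245 = (3342229 + 1/4213045) + 2901245 = 14080961177306/4213045 + 2901245 = 26304036918331/4213045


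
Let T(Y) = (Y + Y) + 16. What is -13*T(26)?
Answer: -884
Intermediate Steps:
T(Y) = 16 + 2*Y (T(Y) = 2*Y + 16 = 16 + 2*Y)
-13*T(26) = -13*(16 + 2*26) = -13*(16 + 52) = -13*68 = -884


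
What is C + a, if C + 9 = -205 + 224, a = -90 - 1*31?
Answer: -111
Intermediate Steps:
a = -121 (a = -90 - 31 = -121)
C = 10 (C = -9 + (-205 + 224) = -9 + 19 = 10)
C + a = 10 - 121 = -111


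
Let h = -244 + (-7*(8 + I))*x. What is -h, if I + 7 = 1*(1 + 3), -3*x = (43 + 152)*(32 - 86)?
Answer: 123094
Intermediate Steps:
x = 3510 (x = -(43 + 152)*(32 - 86)/3 = -65*(-54) = -⅓*(-10530) = 3510)
I = -3 (I = -7 + 1*(1 + 3) = -7 + 1*4 = -7 + 4 = -3)
h = -123094 (h = -244 - 7*(8 - 3)*3510 = -244 - 7*5*3510 = -244 - 35*3510 = -244 - 122850 = -123094)
-h = -1*(-123094) = 123094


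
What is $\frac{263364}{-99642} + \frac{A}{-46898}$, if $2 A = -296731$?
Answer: $\frac{810730093}{1557670172} \approx 0.52048$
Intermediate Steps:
$A = - \frac{296731}{2}$ ($A = \frac{1}{2} \left(-296731\right) = - \frac{296731}{2} \approx -1.4837 \cdot 10^{5}$)
$\frac{263364}{-99642} + \frac{A}{-46898} = \frac{263364}{-99642} - \frac{296731}{2 \left(-46898\right)} = 263364 \left(- \frac{1}{99642}\right) - - \frac{296731}{93796} = - \frac{43894}{16607} + \frac{296731}{93796} = \frac{810730093}{1557670172}$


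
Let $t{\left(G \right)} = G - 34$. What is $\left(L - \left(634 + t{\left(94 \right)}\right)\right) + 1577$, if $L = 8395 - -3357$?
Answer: $12635$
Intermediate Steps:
$t{\left(G \right)} = -34 + G$ ($t{\left(G \right)} = G - 34 = -34 + G$)
$L = 11752$ ($L = 8395 + 3357 = 11752$)
$\left(L - \left(634 + t{\left(94 \right)}\right)\right) + 1577 = \left(11752 - \left(634 + \left(-34 + 94\right)\right)\right) + 1577 = \left(11752 - \left(634 + 60\right)\right) + 1577 = \left(11752 - 694\right) + 1577 = 11058 + 1577 = 12635$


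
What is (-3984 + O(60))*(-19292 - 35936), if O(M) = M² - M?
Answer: 24521232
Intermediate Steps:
(-3984 + O(60))*(-19292 - 35936) = (-3984 + 60*(-1 + 60))*(-19292 - 35936) = (-3984 + 60*59)*(-55228) = (-3984 + 3540)*(-55228) = -444*(-55228) = 24521232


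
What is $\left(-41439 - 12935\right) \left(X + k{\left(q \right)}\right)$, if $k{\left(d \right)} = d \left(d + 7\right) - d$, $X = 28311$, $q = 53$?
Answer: $-1709409812$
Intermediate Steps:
$k{\left(d \right)} = - d + d \left(7 + d\right)$ ($k{\left(d \right)} = d \left(7 + d\right) - d = - d + d \left(7 + d\right)$)
$\left(-41439 - 12935\right) \left(X + k{\left(q \right)}\right) = \left(-41439 - 12935\right) \left(28311 + 53 \left(6 + 53\right)\right) = - 54374 \left(28311 + 53 \cdot 59\right) = - 54374 \left(28311 + 3127\right) = \left(-54374\right) 31438 = -1709409812$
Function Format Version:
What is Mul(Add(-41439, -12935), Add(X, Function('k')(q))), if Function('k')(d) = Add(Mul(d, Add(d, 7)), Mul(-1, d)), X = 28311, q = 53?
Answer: -1709409812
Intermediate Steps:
Function('k')(d) = Add(Mul(-1, d), Mul(d, Add(7, d))) (Function('k')(d) = Add(Mul(d, Add(7, d)), Mul(-1, d)) = Add(Mul(-1, d), Mul(d, Add(7, d))))
Mul(Add(-41439, -12935), Add(X, Function('k')(q))) = Mul(Add(-41439, -12935), Add(28311, Mul(53, Add(6, 53)))) = Mul(-54374, Add(28311, Mul(53, 59))) = Mul(-54374, Add(28311, 3127)) = Mul(-54374, 31438) = -1709409812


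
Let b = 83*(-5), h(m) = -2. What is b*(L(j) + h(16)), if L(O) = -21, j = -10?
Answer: 9545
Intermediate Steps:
b = -415
b*(L(j) + h(16)) = -415*(-21 - 2) = -415*(-23) = 9545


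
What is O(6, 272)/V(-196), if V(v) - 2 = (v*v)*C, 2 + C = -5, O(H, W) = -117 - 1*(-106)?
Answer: 11/268910 ≈ 4.0906e-5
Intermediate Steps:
O(H, W) = -11 (O(H, W) = -117 + 106 = -11)
C = -7 (C = -2 - 5 = -7)
V(v) = 2 - 7*v**2 (V(v) = 2 + (v*v)*(-7) = 2 + v**2*(-7) = 2 - 7*v**2)
O(6, 272)/V(-196) = -11/(2 - 7*(-196)**2) = -11/(2 - 7*38416) = -11/(2 - 268912) = -11/(-268910) = -11*(-1/268910) = 11/268910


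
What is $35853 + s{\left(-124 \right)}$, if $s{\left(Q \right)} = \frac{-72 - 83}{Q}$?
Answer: $\frac{143417}{4} \approx 35854.0$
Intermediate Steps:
$s{\left(Q \right)} = - \frac{155}{Q}$
$35853 + s{\left(-124 \right)} = 35853 - \frac{155}{-124} = 35853 - - \frac{5}{4} = 35853 + \frac{5}{4} = \frac{143417}{4}$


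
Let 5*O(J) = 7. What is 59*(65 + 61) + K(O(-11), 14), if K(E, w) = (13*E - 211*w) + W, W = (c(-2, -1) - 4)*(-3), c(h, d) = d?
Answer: 22566/5 ≈ 4513.2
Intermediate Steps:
O(J) = 7/5 (O(J) = (1/5)*7 = 7/5)
W = 15 (W = (-1 - 4)*(-3) = -5*(-3) = 15)
K(E, w) = 15 - 211*w + 13*E (K(E, w) = (13*E - 211*w) + 15 = (-211*w + 13*E) + 15 = 15 - 211*w + 13*E)
59*(65 + 61) + K(O(-11), 14) = 59*(65 + 61) + (15 - 211*14 + 13*(7/5)) = 59*126 + (15 - 2954 + 91/5) = 7434 - 14604/5 = 22566/5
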